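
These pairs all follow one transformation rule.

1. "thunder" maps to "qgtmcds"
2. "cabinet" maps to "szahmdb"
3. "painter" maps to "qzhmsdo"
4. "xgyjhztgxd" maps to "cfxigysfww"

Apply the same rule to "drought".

sqntfgc

The rule is to swap the first and last characters, then shift every letter 1 place backward in the alphabet (wrapping around).
Starting from "drought": after the first operation, "troughd"; after the second, "sqntfgc".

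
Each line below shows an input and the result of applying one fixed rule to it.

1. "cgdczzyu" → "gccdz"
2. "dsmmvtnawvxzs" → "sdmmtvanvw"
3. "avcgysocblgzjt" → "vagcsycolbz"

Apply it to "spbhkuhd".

The transformation: swap each adjacent pair of characters (1↔2, 3↔4, ...), then delete the last 3 characters.
Starting from "spbhkuhd": after the first operation, "pshbukdh"; after the second, "pshbu".

pshbu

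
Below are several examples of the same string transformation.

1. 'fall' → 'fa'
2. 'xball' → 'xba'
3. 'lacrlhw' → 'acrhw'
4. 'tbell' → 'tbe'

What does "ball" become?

ba

The transformation: remove every "l".
Applying that to "ball" gives "ba".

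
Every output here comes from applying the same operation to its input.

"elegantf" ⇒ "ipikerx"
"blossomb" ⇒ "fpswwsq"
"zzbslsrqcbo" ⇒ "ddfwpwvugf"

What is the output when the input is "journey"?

The transformation: delete the last character, then shift every letter 4 places forward in the alphabet (wrapping around).
For "journey", step one produces "journe"; step two turns that into "nsyvri".

nsyvri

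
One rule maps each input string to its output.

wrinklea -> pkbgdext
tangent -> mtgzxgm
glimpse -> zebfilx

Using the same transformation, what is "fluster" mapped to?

yenlmxk

Looking at the pairs, the operation is to shift every letter 7 places backward in the alphabet (wrapping around).
"fluster" → "yenlmxk".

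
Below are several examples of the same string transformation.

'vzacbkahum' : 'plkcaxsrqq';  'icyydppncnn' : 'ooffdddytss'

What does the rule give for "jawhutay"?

Rule — sort the characters into reverse alphabetical order, then shift every letter 10 places backward in the alphabet (wrapping around).
For "jawhutay", step one produces "ywutjhaa"; step two turns that into "omkjzxqq".

omkjzxqq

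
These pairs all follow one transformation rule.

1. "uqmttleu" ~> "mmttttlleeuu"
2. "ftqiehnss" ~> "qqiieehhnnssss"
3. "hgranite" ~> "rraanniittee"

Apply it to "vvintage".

The transformation: delete the first 2 characters, then double every character.
For "vvintage" the result is "iinnttaaggee".

iinnttaaggee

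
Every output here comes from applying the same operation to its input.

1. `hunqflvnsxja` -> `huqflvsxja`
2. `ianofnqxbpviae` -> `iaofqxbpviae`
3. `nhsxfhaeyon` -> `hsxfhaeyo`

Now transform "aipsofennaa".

aipsofeaa

The rule is to remove every "n".
Doing the same to "aipsofennaa": "aipsofeaa".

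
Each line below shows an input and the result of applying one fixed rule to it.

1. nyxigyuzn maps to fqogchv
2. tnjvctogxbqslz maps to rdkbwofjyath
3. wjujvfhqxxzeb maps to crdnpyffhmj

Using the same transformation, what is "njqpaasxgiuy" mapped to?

The rule is to shift every letter 8 places forward in the alphabet (wrapping around), then delete the first 2 characters.
Starting from "njqpaasxgiuy": after the first operation, "vryxiiafoqcg"; after the second, "yxiiafoqcg".

yxiiafoqcg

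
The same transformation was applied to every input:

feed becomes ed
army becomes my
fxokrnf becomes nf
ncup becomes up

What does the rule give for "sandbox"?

ox

The transformation: keep only the last 2 characters.
So "sandbox" becomes "ox".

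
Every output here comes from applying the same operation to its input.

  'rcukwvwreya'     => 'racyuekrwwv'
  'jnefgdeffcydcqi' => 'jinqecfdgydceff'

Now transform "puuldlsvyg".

pguyuvlsdl

In each case the input is transformed by: take characters alternately from the front and the back (1st, last, 2nd, 2nd-last, ...).
Doing the same to "puuldlsvyg": "pguyuvlsdl".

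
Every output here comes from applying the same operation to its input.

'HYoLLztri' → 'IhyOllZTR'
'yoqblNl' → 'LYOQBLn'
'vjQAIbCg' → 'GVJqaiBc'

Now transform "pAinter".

Looking at the pairs, the operation is to flip the case of every letter, then move the last character to the front.
Starting from "pAinter": after the first operation, "PaINTER"; after the second, "RPaINTE".

RPaINTE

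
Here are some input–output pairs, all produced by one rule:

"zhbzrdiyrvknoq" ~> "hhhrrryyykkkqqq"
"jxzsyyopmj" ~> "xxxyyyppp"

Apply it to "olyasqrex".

lllssseee

In each case the input is transformed by: keep one character in every 3, starting at position 2 (positions 2nd, 5th, 8th, ...), then repeat every character 3 times.
Applying that to "olyasqrex" gives "lllssseee".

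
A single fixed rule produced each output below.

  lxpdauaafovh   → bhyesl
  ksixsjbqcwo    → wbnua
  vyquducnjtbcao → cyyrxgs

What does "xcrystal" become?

gcxp

The rule is to shift every letter 4 places forward in the alphabet (wrapping around), then keep every other character starting from the second (positions 2nd, 4th, 6th, ...).
Starting from "xcrystal": after the first operation, "bgvcwxep"; after the second, "gcxp".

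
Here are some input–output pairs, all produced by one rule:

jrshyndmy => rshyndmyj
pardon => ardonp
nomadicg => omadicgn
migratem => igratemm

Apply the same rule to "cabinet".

The transformation: move the first character to the end.
Applying that to "cabinet" gives "abinetc".

abinetc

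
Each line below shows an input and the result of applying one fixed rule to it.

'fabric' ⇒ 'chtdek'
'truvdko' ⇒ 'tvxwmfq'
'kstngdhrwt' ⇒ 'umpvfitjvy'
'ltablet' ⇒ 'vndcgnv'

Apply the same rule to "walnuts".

In each case the input is transformed by: swap each adjacent pair of characters (1↔2, 3↔4, ...), then shift every letter 2 places forward in the alphabet (wrapping around).
On "walnuts": the first step gives "awnltus", and the second then gives "cypnvwu".
(Check on "truvdko": → "rtvukdo" → "tvxwmfq" ✓)

cypnvwu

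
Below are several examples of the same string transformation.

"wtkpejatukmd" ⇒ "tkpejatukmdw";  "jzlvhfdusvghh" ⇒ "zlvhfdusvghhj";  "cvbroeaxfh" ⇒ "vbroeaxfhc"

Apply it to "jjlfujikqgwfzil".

The pattern: move the first character to the end.
For "jjlfujikqgwfzil" the result is "jlfujikqgwfzilj".

jlfujikqgwfzilj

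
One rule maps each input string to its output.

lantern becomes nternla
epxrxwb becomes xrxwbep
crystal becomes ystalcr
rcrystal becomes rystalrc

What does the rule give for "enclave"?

claveen

Rule — move the first 2 characters to the end (rotate left by 2).
So "enclave" becomes "claveen".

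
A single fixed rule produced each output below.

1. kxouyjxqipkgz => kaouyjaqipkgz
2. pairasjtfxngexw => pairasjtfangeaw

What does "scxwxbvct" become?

Rule — replace every "x" with "a".
"scxwxbvct" → "scawabvct".

scawabvct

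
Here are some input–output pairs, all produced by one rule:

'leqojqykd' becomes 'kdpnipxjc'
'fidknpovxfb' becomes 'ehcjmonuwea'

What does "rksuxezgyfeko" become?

Rule — shift every letter 1 place backward in the alphabet (wrapping around).
Applying that to "rksuxezgyfeko" gives "qjrtwdyfxedjn".

qjrtwdyfxedjn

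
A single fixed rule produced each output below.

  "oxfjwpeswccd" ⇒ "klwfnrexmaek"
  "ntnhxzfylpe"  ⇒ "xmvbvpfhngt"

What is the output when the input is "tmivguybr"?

What's happening: shift every letter 8 places forward in the alphabet (wrapping around), then move the last 2 characters to the front (rotate right by 2).
Doing the same to "tmivguybr": "jzbuqdocg".

jzbuqdocg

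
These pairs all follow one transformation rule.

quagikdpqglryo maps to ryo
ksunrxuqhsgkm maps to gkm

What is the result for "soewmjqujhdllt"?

Each output is the input with this applied: keep only the last 3 characters.
Doing the same to "soewmjqujhdllt": "llt".

llt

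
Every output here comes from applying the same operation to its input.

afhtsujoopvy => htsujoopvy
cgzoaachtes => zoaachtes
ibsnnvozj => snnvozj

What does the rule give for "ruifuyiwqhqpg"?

Each output is the input with this applied: delete the first 2 characters.
So "ruifuyiwqhqpg" becomes "ifuyiwqhqpg".

ifuyiwqhqpg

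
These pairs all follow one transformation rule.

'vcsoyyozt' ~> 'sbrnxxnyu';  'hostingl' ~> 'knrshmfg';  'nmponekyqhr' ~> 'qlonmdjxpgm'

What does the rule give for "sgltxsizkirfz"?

yfkswrhyjhqer

What's happening: swap the first and last characters, then shift every letter 1 place backward in the alphabet (wrapping around).
Applying that to "sgltxsizkirfz" gives "yfkswrhyjhqer".
(Check on "hostingl": → "lostingh" → "knrshmfg" ✓)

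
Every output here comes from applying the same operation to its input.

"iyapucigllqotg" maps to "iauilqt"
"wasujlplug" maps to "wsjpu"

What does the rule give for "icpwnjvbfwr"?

The pattern: keep every other character starting from the first (positions 1st, 3rd, 5th, ...).
Applying that to "icpwnjvbfwr" gives "ipnvfr".

ipnvfr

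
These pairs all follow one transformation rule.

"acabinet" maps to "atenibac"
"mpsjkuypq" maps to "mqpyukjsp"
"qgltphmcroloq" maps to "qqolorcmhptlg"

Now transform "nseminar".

The rule is to reverse the string, then move the last character to the front.
"nseminar" → "ranimesn" → "nranimes".

nranimes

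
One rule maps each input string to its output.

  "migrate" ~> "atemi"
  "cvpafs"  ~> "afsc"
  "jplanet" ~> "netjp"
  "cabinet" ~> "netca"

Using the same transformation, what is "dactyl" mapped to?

tyld

In each case the input is transformed by: move the last 3 characters to the front (rotate right by 3), then delete the last 2 characters.
Applying both steps to "dactyl": "tyldac", then "tyld".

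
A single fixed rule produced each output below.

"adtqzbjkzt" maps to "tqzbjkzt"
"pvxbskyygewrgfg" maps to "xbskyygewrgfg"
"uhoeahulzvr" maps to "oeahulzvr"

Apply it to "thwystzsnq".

In each case the input is transformed by: delete the first 2 characters.
So "thwystzsnq" becomes "wystzsnq".

wystzsnq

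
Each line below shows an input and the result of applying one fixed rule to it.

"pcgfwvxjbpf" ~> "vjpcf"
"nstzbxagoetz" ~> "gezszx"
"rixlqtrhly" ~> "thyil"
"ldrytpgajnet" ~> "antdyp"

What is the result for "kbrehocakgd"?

The transformation: keep every other character starting from the second (positions 2nd, 4th, 6th, ...), then move the last 3 characters to the front (rotate right by 3).
"kbrehocakgd" → "beoag" → "oagbe".
(Check on "ldrytpgajnet": → "dypant" → "antdyp" ✓)

oagbe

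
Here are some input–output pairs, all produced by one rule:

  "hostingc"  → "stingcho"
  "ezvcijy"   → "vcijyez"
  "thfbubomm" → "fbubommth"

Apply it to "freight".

eightfr

What's happening: move the first 2 characters to the end (rotate left by 2).
For "freight" the result is "eightfr".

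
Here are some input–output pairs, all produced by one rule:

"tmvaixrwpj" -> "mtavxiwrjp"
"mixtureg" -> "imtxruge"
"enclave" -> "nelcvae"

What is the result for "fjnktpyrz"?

Each output is the input with this applied: swap each adjacent pair of characters (1↔2, 3↔4, ...).
On "fjnktpyrz" that produces "jfknptryz".

jfknptryz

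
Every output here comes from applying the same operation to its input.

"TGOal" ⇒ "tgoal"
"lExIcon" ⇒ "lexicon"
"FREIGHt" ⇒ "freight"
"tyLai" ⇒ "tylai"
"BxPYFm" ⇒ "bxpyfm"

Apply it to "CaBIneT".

cabinet

The rule is to convert every letter to lowercase.
For "CaBIneT" the result is "cabinet".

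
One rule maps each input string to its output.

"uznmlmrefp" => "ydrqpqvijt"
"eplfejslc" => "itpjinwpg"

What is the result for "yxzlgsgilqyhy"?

Each output is the input with this applied: shift every letter 4 places forward in the alphabet (wrapping around).
For "yxzlgsgilqyhy" the result is "cbdpkwkmpuclc".

cbdpkwkmpuclc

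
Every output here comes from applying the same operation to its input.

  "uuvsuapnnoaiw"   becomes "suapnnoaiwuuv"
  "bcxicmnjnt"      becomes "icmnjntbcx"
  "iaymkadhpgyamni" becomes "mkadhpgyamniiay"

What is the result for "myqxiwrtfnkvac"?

xiwrtfnkvacmyq

The rule is to move the first 3 characters to the end (rotate left by 3).
Applying that to "myqxiwrtfnkvac" gives "xiwrtfnkvacmyq".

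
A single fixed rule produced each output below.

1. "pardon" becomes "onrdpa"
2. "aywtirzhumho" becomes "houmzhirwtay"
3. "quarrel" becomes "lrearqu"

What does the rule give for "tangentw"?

Each output is the input with this applied: swap each adjacent pair of characters (1↔2, 3↔4, ...), then reverse the string.
For "tangentw", step one produces "atgnnewt"; step two turns that into "twenngta".

twenngta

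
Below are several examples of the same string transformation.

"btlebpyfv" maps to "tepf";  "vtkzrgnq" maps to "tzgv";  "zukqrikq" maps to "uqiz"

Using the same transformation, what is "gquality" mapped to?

qaig

Each output is the input with this applied: swap the first and last characters, then keep every other character starting from the second (positions 2nd, 4th, 6th, ...).
"gquality" → "yqualitg" → "qaig".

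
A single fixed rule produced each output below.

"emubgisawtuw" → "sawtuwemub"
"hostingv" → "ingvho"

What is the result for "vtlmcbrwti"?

In each case the input is transformed by: swap the front and back halves of the string, then delete the last 2 characters.
For "vtlmcbrwti", step one produces "brwtivtlmc"; step two turns that into "brwtivtl".
(Check on "hostingv": → "ingvhost" → "ingvho" ✓)

brwtivtl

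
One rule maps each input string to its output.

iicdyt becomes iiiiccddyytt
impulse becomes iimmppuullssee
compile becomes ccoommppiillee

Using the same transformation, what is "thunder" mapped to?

tthhuunnddeerr

Rule — double every character.
Applying that to "thunder" gives "tthhuunnddeerr".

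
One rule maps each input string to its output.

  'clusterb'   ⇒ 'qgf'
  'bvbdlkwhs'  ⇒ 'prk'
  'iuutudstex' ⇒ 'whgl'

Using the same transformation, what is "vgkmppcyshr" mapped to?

jaqv

The pattern: shift every letter 12 places backward in the alphabet (wrapping around), then keep one character in every 3, starting at position 1 (positions 1st, 4th, 7th, ...).
"vgkmppcyshr" → "juyaddqmgvf" → "jaqv".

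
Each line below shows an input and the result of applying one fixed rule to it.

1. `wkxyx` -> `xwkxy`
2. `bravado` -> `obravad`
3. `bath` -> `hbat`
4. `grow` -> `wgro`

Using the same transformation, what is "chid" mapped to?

The pattern: move the last character to the front.
Applying that to "chid" gives "dchi".

dchi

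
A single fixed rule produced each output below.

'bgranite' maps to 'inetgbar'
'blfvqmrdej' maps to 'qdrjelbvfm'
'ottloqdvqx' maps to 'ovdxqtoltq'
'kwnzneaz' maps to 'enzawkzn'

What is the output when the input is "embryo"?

boymer

What's happening: swap each adjacent pair of characters (1↔2, 3↔4, ...), then swap the front and back halves of the string.
On "embryo": the first step gives "merboy", and the second then gives "boymer".
(Check on "bgranite": → "gbarinet" → "inetgbar" ✓)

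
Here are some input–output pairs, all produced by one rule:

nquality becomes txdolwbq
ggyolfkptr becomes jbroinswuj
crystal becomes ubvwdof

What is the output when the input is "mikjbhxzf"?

The rule is to shift every letter 3 places forward in the alphabet (wrapping around), then move the first character to the end.
Working it through for "mikjbhxzf": intermediate "plnmekaci", final "lnmekacip".

lnmekacip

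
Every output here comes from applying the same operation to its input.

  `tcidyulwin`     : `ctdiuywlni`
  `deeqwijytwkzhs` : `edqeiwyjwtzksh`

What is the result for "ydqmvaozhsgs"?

dymqavzoshsg

What's happening: swap each adjacent pair of characters (1↔2, 3↔4, ...).
"ydqmvaozhsgs" → "dymqavzoshsg".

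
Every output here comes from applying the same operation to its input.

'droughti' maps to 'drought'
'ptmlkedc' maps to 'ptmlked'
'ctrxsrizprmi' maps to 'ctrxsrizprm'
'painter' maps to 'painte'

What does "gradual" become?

gradua

What's happening: delete the last character.
So "gradual" becomes "gradua".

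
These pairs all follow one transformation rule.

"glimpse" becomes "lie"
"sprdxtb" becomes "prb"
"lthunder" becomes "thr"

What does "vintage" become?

ine

Rule — swap each adjacent pair of characters (1↔2, 3↔4, ...), then keep one character in every 3, starting at position 1 (positions 1st, 4th, 7th, ...).
On "vintage" that produces "ine".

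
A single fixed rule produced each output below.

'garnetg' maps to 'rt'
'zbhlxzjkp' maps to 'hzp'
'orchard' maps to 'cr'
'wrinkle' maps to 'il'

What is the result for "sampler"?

The rule is to keep one character in every 3, starting at position 3 (positions 3rd, 6th, 9th, ...).
On "sampler" that produces "me".

me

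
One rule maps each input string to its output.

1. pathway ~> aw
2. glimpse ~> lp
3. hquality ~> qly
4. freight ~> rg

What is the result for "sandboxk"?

The rule is to keep one character in every 3, starting at position 2 (positions 2nd, 5th, 8th, ...).
For "sandboxk" the result is "abk".

abk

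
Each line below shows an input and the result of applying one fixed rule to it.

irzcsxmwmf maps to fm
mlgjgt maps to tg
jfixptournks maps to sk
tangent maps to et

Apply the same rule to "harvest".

What's happening: swap each adjacent pair of characters (1↔2, 3↔4, ...), then keep only the last 2 characters.
Applying both steps to "harvest": "ahvrset", then "et".
(Check on "mlgjgt": → "lmjgtg" → "tg" ✓)

et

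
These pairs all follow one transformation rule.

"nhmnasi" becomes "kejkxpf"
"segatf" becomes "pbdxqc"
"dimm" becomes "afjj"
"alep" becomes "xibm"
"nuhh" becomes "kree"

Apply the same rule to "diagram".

afxdoxj

Looking at the pairs, the operation is to shift every letter 3 places backward in the alphabet (wrapping around).
Doing the same to "diagram": "afxdoxj".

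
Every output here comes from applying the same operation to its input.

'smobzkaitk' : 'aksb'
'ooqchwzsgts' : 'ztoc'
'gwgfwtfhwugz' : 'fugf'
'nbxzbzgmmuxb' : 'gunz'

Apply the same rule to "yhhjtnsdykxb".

In each case the input is transformed by: keep one character in every 3, starting at position 1 (positions 1st, 4th, 7th, ...), then move the first 2 characters to the end (rotate left by 2).
Doing the same to "yhhjtnsdykxb": "skyj".

skyj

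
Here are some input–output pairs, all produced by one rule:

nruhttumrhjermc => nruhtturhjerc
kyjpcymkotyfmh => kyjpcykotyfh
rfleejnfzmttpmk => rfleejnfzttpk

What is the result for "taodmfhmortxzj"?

What's happening: remove every "m".
Doing the same to "taodmfhmortxzj": "taodfhortxzj".

taodfhortxzj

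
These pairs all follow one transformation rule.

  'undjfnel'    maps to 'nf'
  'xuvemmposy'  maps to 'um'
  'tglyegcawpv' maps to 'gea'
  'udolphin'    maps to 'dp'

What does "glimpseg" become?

The pattern: keep one character in every 3, starting at position 2 (positions 2nd, 5th, 8th, ...), then delete the last character.
For "glimpseg" the result is "lp".

lp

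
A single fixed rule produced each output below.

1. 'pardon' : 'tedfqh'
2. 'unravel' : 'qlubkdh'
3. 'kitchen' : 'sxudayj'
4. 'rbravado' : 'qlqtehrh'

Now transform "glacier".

syuhwbq

The pattern: shift every letter 10 places backward in the alphabet (wrapping around), then move the first 3 characters to the end (rotate left by 3).
On "glacier" that produces "syuhwbq".
(Check on "rbravado": → "hrhqlqte" → "qlqtehrh" ✓)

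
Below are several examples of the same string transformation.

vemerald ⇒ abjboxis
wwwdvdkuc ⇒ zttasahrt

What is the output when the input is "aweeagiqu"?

rtbbxdfnx

Each output is the input with this applied: swap the first and last characters, then shift every letter 3 places backward in the alphabet (wrapping around).
Applying both steps to "aweeagiqu": "uweeagiqa", then "rtbbxdfnx".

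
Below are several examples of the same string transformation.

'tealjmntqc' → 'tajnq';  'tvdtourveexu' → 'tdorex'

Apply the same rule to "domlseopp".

dmsop

The pattern: keep every other character starting from the first (positions 1st, 3rd, 5th, ...).
For "domlseopp" the result is "dmsop".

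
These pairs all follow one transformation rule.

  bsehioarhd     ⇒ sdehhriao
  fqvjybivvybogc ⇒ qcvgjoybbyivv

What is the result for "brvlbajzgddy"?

What's happening: delete the first character, then take characters alternately from the front and the back (1st, last, 2nd, 2nd-last, ...).
On "brvlbajzgddy" that produces "ryvdldbgazj".
(Check on "fqvjybivvybogc": → "qvjybivvybogc" → "qcvgjoybbyivv" ✓)

ryvdldbgazj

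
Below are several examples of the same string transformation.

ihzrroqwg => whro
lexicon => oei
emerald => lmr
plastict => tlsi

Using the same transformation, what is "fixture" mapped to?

rit

The pattern: keep every other character starting from the second (positions 2nd, 4th, 6th, ...), then move the last character to the front.
Starting from "fixture": after the first operation, "itr"; after the second, "rit".
(Check on "emerald": → "mrl" → "lmr" ✓)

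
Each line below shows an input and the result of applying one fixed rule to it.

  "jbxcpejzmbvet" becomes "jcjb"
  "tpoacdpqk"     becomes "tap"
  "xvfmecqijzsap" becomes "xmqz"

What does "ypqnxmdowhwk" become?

The rule is to move the last character to the front, then keep one character in every 3, starting at position 2 (positions 2nd, 5th, 8th, ...).
"ypqnxmdowhwk" → "kypqnxmdowhw" → "yndh".

yndh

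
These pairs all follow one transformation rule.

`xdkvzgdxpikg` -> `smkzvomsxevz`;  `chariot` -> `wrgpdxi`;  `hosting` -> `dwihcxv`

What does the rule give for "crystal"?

In each case the input is transformed by: swap each adjacent pair of characters (1↔2, 3↔4, ...), then shift every letter 11 places backward in the alphabet (wrapping around).
Starting from "crystal": after the first operation, "rcsyatl"; after the second, "grhnpia".

grhnpia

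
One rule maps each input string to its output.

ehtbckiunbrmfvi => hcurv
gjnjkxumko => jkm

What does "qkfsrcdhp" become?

In each case the input is transformed by: keep one character in every 3, starting at position 2 (positions 2nd, 5th, 8th, ...).
On "qkfsrcdhp" that produces "krh".

krh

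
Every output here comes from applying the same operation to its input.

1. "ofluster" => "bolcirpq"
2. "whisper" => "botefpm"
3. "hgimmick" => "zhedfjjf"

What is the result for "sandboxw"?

utpxkayl

The rule is to shift every letter 3 places backward in the alphabet (wrapping around), then move the last 2 characters to the front (rotate right by 2).
On "sandboxw": the first step gives "pxkaylut", and the second then gives "utpxkayl".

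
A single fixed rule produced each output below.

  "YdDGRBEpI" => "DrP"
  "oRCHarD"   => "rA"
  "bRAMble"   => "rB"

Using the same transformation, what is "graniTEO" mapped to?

RIo

The pattern: keep one character in every 3, starting at position 2 (positions 2nd, 5th, 8th, ...), then flip the case of every letter.
"graniTEO" → "riO" → "RIo".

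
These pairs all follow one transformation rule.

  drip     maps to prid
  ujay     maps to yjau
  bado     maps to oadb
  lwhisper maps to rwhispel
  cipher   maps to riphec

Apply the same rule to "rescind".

The rule is to swap the first and last characters.
"rescind" → "descinr".

descinr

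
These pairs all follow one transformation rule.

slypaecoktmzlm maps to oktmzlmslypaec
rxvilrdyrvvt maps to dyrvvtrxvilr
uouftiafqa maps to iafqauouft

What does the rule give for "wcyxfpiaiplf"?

iaiplfwcyxfp

Looking at the pairs, the operation is to swap the front and back halves of the string.
For "wcyxfpiaiplf" the result is "iaiplfwcyxfp".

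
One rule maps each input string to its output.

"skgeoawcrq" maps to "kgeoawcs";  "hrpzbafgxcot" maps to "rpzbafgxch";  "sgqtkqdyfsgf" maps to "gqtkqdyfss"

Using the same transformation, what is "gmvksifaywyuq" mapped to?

mvksifaywyg

The pattern: delete the last 2 characters, then move the first character to the end.
For "gmvksifaywyuq", step one produces "gmvksifaywy"; step two turns that into "mvksifaywyg".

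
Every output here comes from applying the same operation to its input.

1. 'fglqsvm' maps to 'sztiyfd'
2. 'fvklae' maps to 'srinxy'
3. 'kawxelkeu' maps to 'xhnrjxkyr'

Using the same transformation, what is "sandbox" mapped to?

fknbaoq

Each output is the input with this applied: shift every letter 13 places forward in the alphabet (wrapping around) — i.e. ROT13, then take characters alternately from the front and the back (1st, last, 2nd, 2nd-last, ...).
Working it through for "sandbox": intermediate "fnaqobk", final "fknbaoq".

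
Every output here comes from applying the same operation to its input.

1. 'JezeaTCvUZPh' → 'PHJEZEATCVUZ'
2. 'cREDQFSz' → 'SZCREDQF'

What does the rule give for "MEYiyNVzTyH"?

YHMEYIYNVZT

The rule is to move the last 2 characters to the front (rotate right by 2), then convert every letter to uppercase.
On "MEYiyNVzTyH": the first step gives "yHMEYiyNVzT", and the second then gives "YHMEYIYNVZT".
(Check on "JezeaTCvUZPh": → "PhJezeaTCvUZ" → "PHJEZEATCVUZ" ✓)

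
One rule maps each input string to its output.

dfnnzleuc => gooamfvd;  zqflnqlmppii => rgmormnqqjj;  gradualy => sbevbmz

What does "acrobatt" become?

dspcbuu

The pattern: delete the first character, then shift every letter 1 place forward in the alphabet (wrapping around).
Applying both steps to "acrobatt": "crobatt", then "dspcbuu".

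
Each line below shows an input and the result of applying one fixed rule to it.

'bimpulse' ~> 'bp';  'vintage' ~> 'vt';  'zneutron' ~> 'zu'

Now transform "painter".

The transformation: keep one character in every 3, starting at position 1 (positions 1st, 4th, 7th, ...), then delete the last character.
On "painter": the first step gives "pnr", and the second then gives "pn".
(Check on "zneutron": → "zuo" → "zu" ✓)

pn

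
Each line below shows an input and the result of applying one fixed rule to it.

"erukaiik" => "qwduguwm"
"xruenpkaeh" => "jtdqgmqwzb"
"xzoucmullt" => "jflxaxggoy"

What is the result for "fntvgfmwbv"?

rhznfihysr

In each case the input is transformed by: shift every letter 12 places forward in the alphabet (wrapping around), then take characters alternately from the front and the back (1st, last, 2nd, 2nd-last, ...).
For "fntvgfmwbv" the result is "rhznfihysr".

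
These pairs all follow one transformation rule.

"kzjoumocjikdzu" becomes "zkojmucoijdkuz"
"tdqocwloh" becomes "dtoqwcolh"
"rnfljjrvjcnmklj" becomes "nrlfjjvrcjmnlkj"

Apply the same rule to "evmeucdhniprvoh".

veemcuhdinrpovh

The rule is to swap each adjacent pair of characters (1↔2, 3↔4, ...).
"evmeucdhniprvoh" → "veemcuhdinrpovh".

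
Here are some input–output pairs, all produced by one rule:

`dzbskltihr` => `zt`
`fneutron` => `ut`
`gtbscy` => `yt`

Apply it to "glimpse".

sp

The transformation: sort the characters into reverse alphabetical order, then keep only the first 2 characters.
Starting from "glimpse": after the first operation, "spmlige"; after the second, "sp".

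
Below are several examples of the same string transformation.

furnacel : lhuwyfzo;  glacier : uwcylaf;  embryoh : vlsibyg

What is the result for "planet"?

The rule is to shift every letter 6 places backward in the alphabet (wrapping around), then move the first 2 characters to the end (rotate left by 2).
On "planet": the first step gives "jfuhyn", and the second then gives "uhynjf".

uhynjf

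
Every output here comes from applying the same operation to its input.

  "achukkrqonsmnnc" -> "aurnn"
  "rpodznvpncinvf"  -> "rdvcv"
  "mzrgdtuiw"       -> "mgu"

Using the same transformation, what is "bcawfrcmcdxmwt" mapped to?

The transformation: keep one character in every 3, starting at position 1 (positions 1st, 4th, 7th, ...).
"bcawfrcmcdxmwt" → "bwcdw".

bwcdw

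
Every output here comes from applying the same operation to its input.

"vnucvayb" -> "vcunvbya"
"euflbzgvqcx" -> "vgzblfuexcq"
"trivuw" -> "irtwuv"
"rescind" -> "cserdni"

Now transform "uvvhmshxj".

The rule is to move the last 3 characters to the front (rotate right by 3), then reverse the string.
For "uvvhmshxj", step one produces "hxjuvvhms"; step two turns that into "smhvvujxh".
(Check on "trivuw": → "vuwtri" → "irtwuv" ✓)

smhvvujxh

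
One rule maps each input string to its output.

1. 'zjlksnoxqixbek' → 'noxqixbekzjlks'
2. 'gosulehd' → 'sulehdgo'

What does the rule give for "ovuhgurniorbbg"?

urniorbbgovuhg

The transformation: move the last 2 characters to the front (rotate right by 2), then swap the front and back halves of the string.
Working it through for "ovuhgurniorbbg": intermediate "bgovuhgurniorb", final "urniorbbgovuhg".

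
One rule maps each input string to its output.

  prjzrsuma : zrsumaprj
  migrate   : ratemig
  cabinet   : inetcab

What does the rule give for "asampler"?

mplerasa

Rule — move the first 3 characters to the end (rotate left by 3).
Doing the same to "asampler": "mplerasa".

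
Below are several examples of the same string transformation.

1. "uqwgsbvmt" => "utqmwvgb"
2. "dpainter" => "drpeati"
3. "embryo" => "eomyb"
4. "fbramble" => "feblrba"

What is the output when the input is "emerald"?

edmlea

What's happening: take characters alternately from the front and the back (1st, last, 2nd, 2nd-last, ...), then delete the last character.
Applying both steps to "emerald": "edmlear", then "edmlea".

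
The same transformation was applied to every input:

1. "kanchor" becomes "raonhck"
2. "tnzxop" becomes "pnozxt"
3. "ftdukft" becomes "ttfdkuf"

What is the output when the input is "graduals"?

srlaadug

The transformation: take characters alternately from the front and the back (1st, last, 2nd, 2nd-last, ...), then move the first character to the end.
So "graduals" becomes "srlaadug".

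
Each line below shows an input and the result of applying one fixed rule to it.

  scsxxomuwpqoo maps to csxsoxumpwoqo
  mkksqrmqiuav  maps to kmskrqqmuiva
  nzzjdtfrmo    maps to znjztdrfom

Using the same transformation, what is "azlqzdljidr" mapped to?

Each output is the input with this applied: swap each adjacent pair of characters (1↔2, 3↔4, ...).
On "azlqzdljidr" that produces "zaqldzjldir".

zaqldzjldir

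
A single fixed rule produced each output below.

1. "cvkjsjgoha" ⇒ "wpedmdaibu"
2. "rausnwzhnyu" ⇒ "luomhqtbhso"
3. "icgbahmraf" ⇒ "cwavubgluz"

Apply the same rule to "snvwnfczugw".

mhpqhzwtoaq

In each case the input is transformed by: shift every letter 6 places backward in the alphabet (wrapping around).
On "snvwnfczugw" that produces "mhpqhzwtoaq".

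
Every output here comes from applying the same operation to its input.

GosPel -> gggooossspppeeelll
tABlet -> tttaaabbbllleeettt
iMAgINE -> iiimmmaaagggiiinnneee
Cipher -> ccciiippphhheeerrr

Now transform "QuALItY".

qqquuuaaallliiitttyyy

The transformation: repeat every character 3 times, then convert every letter to lowercase.
Applying both steps to "QuALItY": "QQQuuuAAALLLIIItttYYY", then "qqquuuaaallliiitttyyy".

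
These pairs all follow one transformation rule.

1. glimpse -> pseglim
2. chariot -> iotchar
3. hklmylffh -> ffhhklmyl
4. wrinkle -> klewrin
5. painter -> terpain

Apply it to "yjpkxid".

Looking at the pairs, the operation is to move the last 3 characters to the front (rotate right by 3).
Doing the same to "yjpkxid": "xidyjpk".

xidyjpk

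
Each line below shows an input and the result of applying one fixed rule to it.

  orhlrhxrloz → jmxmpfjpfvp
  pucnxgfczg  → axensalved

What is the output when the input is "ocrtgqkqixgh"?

vefmapreoiog

What's happening: move the last 3 characters to the front (rotate right by 3), then shift every letter 2 places backward in the alphabet (wrapping around).
Working it through for "ocrtgqkqixgh": intermediate "xghocrtgqkqi", final "vefmapreoiog".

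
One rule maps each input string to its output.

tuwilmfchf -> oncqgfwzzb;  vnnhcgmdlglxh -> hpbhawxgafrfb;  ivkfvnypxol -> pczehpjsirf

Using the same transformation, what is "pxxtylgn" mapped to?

Looking at the pairs, the operation is to shift every letter 6 places backward in the alphabet (wrapping around), then swap each adjacent pair of characters (1↔2, 3↔4, ...).
Doing the same to "pxxtylgn": "rjnrfsha".

rjnrfsha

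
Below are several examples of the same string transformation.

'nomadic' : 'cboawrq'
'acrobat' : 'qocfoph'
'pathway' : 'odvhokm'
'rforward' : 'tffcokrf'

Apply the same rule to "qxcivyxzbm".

lewqmjnlap

The rule is to swap each adjacent pair of characters (1↔2, 3↔4, ...), then shift every letter 12 places backward in the alphabet (wrapping around).
On "qxcivyxzbm": the first step gives "xqicyvzxmb", and the second then gives "lewqmjnlap".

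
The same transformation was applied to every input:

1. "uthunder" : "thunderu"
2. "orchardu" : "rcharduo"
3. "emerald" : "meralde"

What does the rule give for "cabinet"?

abinetc

The pattern: move the first character to the end.
Doing the same to "cabinet": "abinetc".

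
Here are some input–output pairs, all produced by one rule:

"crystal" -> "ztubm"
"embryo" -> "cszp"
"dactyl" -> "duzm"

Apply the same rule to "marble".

The transformation: delete the first 2 characters, then shift every letter 1 place forward in the alphabet (wrapping around).
Working it through for "marble": intermediate "rble", final "scmf".

scmf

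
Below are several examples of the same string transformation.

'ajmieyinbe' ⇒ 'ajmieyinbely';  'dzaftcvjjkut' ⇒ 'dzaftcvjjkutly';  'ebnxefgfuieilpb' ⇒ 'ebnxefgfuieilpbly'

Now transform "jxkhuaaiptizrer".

jxkhuaaiptizrerly

Rule — append "ly".
"jxkhuaaiptizrer" → "jxkhuaaiptizrerly".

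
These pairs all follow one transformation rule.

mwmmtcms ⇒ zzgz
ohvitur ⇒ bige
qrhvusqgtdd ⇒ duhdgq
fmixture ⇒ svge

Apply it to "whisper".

jvce

The pattern: shift every letter 13 places forward in the alphabet (wrapping around) — i.e. ROT13, then keep every other character starting from the first (positions 1st, 3rd, 5th, ...).
For "whisper" the result is "jvce".
(Check on "mwmmtcms": → "zjzzgpzf" → "zzgz" ✓)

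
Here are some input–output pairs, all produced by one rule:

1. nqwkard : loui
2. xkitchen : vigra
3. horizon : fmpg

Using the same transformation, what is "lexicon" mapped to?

jcvg

In each case the input is transformed by: delete the last 3 characters, then shift every letter 2 places backward in the alphabet (wrapping around).
"lexicon" → "jcvg".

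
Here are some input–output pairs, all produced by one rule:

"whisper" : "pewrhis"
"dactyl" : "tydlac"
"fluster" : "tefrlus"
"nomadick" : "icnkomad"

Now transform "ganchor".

hogranc

The transformation: swap the first and last characters, then move the last 3 characters to the front (rotate right by 3).
Doing the same to "ganchor": "hogranc".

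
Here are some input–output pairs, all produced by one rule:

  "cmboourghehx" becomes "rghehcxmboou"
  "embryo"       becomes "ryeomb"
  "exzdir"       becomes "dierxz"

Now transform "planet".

neptla

What's happening: swap the first and last characters, then swap the front and back halves of the string.
Starting from "planet": after the first operation, "tlanep"; after the second, "neptla".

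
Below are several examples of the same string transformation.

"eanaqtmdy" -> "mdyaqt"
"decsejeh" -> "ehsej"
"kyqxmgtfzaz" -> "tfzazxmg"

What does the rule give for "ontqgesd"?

sdqge

The transformation: delete the first 3 characters, then move the first 3 characters to the end (rotate left by 3).
Applying both steps to "ontqgesd": "qgesd", then "sdqge".
(Check on "kyqxmgtfzaz": → "xmgtfzaz" → "tfzazxmg" ✓)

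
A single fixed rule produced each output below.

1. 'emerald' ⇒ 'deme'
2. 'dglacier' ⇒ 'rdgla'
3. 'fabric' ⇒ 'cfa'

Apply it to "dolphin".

ndol

Each output is the input with this applied: move the last character to the front, then delete the last 3 characters.
Working it through for "dolphin": intermediate "ndolphi", final "ndol".
(Check on "emerald": → "demeral" → "deme" ✓)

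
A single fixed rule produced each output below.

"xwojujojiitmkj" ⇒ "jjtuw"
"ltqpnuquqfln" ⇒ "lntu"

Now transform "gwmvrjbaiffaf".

afrw

The rule is to keep one character in every 3, starting at position 2 (positions 2nd, 5th, 8th, ...), then sort the characters into alphabetical order.
For "gwmvrjbaiffaf", step one produces "wraf"; step two turns that into "afrw".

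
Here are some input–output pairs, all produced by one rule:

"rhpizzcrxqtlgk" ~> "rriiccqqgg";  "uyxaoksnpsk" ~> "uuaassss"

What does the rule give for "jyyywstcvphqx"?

The rule is to keep one character in every 3, starting at position 1 (positions 1st, 4th, 7th, ...), then double every character.
Starting from "jyyywstcvphqx": after the first operation, "jytpx"; after the second, "jjyyttppxx".
(Check on "rhpizzcrxqtlgk": → "ricqg" → "rriiccqqgg" ✓)

jjyyttppxx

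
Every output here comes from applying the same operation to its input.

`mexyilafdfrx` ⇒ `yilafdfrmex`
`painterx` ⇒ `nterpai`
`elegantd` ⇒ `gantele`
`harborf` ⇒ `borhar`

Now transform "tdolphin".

In each case the input is transformed by: delete the last character, then move the first 3 characters to the end (rotate left by 3).
Starting from "tdolphin": after the first operation, "tdolphi"; after the second, "lphitdo".

lphitdo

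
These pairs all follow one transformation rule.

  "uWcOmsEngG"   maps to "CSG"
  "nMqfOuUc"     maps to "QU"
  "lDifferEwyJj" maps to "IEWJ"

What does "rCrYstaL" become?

The rule is to flip the case of every letter, then keep one character in every 3, starting at position 3 (positions 3rd, 6th, 9th, ...).
Working it through for "rCrYstaL": intermediate "RcRySTAl", final "RT".

RT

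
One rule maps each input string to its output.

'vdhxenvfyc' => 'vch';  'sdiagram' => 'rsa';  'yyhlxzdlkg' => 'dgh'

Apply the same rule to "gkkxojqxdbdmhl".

dmgxq

In each case the input is transformed by: swap the front and back halves of the string, then keep one character in every 3, starting at position 2 (positions 2nd, 5th, 8th, ...).
Applying both steps to "gkkxojqxdbdmhl": "xdbdmhlgkkxojq", then "dmgxq".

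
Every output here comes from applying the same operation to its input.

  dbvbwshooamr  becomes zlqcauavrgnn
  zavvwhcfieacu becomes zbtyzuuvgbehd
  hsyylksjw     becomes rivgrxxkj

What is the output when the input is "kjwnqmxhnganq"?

zmpjivmplwgmf

Rule — move the last 3 characters to the front (rotate right by 3), then shift every letter 1 place backward in the alphabet (wrapping around).
"kjwnqmxhnganq" → "anqkjwnqmxhng" → "zmpjivmplwgmf".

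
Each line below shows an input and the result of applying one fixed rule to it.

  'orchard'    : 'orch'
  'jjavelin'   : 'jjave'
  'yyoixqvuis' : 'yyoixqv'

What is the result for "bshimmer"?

bshim

Rule — delete the last 3 characters.
"bshimmer" → "bshim".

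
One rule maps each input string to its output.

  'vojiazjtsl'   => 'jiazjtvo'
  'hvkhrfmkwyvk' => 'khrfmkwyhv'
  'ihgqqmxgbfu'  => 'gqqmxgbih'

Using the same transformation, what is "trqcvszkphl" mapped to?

qcvszkptr

What's happening: delete the last 2 characters, then move the first 2 characters to the end (rotate left by 2).
Starting from "trqcvszkphl": after the first operation, "trqcvszkp"; after the second, "qcvszkptr".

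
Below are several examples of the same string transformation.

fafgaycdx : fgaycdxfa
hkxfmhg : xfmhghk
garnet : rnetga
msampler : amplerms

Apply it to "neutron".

utronne

Rule — move the first 2 characters to the end (rotate left by 2).
"neutron" → "utronne".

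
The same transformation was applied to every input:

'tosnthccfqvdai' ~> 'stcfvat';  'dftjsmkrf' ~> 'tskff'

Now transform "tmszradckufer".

srdkfrm

Rule — move the first 2 characters to the end (rotate left by 2), then keep every other character starting from the first (positions 1st, 3rd, 5th, ...).
Starting from "tmszradckufer": after the first operation, "szradckufertm"; after the second, "srdkfrm".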